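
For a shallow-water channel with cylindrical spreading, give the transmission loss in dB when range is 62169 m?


47.94 dB


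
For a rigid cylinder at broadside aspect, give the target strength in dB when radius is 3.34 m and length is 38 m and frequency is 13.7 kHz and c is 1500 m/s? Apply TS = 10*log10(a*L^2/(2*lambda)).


43.43 dB


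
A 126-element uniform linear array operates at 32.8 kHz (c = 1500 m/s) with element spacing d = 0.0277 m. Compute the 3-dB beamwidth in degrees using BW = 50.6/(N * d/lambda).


Step 1: lambda = 1500/32800 = 0.04573 m
Step 2: d/lambda = 0.0277/0.04573 = 0.6057
Step 3: BW = 50.6/(N * d/lambda) = 50.6/(126 * 0.6057) = 0.66

0.66 deg


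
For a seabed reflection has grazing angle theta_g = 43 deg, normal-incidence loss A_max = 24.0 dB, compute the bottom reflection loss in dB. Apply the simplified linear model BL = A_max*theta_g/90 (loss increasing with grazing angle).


BL = A_max * theta_g / 90 = 24.0 * 43 / 90 = 11.47

11.47 dB


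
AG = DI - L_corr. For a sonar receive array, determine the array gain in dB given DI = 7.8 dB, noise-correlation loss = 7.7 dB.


AG = DI - L_corr = 7.8 - 7.7 = 0.1

0.1 dB


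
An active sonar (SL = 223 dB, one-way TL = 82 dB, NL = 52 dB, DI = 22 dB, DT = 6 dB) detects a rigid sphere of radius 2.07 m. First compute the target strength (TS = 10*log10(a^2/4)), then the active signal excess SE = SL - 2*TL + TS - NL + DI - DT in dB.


Step 1: TS = 10*log10(2.07^2/4) = 0.3 dB
Step 2: SE = SL - 2*TL + TS - NL + DI - DT = 223 - 2*82 + (0.3) - 52 + 22 - 6 = 23.3

23.3 dB


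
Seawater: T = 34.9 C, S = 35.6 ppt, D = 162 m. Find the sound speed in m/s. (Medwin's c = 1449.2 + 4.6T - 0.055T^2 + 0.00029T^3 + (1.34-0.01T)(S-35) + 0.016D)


c = 1449.2 + 4.6*34.9 - 0.055*34.9^2 + 0.00029*34.9^3 + (1.34 - 0.01*34.9)*(35.6 - 35) + 0.016*162 = 1558.26

1558.26 m/s


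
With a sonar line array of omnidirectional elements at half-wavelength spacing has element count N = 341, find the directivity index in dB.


DI = 10*log10(341) = 25.33

25.33 dB


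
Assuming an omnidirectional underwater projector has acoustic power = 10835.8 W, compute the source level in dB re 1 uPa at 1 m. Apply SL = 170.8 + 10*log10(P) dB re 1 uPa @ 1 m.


SL = 170.8 + 10*log10(10835.8) = 170.8 + 40.35 = 211.15

211.15 dB


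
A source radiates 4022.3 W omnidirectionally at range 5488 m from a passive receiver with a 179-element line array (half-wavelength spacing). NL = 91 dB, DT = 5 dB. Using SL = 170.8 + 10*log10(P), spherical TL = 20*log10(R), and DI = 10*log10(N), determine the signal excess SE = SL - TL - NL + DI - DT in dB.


Step 1: SL = 170.8 + 10*log10(4022.3) = 206.84 dB
Step 2: TL = 20*log10(5488) = 74.79 dB
Step 3: DI = 10*log10(179) = 22.53 dB
Step 4: SE = SL - TL - NL + DI - DT = 206.84 - 74.79 - 91 + 22.53 - 5 = 58.58

58.58 dB


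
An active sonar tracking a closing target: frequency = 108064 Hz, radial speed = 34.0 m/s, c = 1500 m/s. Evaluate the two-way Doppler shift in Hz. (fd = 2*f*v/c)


4898.9 Hz


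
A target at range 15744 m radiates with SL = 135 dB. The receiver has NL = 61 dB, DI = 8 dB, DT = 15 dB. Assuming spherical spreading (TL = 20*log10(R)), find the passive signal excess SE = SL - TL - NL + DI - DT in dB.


Step 1: TL = 20*log10(15744) = 83.94 dB
Step 2: SE = 135 - 83.94 - 61 + 8 - 15 = -16.94

-16.94 dB


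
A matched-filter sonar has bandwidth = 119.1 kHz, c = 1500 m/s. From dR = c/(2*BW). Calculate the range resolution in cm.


dR = c/(2*BW) = 1500 / (2 * 119.1e3) = 0.0063 m = 0.63 cm

0.63 cm


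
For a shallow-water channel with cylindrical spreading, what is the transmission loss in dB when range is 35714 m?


45.53 dB


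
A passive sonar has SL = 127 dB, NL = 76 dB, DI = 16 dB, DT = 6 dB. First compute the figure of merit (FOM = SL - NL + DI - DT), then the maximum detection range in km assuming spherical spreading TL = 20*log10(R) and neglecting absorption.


Step 1: FOM = SL - NL + DI - DT = 127 - 76 + 16 - 6 = 61 dB
Step 2: at max range FOM = TL = 20*log10(R), so R = 10^(61/20) = 1122.02 m = 1.12 km

1.12 km


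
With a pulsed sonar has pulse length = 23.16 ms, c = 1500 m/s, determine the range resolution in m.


dR = c*tau/2 = 1500 * 23.16e-3 / 2 = 17.37

17.37 m


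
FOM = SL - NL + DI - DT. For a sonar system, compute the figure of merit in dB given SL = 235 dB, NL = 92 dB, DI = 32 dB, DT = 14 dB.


161 dB


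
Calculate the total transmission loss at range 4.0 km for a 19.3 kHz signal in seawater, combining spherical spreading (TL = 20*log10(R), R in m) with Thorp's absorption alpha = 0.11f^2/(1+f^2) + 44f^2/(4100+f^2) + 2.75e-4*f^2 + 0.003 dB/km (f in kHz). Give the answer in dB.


Step 1 (Thorp): alpha = 0.11*372.49/(1+372.49) + 44*372.49/(4100+372.49) + 2.75e-4*372.49 + 0.003 = 3.8797 dB/km
Step 2: TL_spread = 20*log10(4000) = 72.04 dB
Step 3: TL_abs = alpha*R = 3.8797 * 4.0 = 15.52 dB
Step 4: TL_total = 72.04 + 15.52 = 87.56

87.56 dB


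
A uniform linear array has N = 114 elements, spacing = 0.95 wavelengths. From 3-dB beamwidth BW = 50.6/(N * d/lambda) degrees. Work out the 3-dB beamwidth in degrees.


0.47 deg


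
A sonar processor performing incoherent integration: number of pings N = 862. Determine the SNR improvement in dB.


Gain = 5*log10(862) = 14.68

14.68 dB


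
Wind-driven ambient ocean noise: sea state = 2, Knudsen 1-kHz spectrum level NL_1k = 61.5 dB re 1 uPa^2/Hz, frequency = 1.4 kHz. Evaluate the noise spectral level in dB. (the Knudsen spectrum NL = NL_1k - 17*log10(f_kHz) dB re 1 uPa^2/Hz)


59.02 dB


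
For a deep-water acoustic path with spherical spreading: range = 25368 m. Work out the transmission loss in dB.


TL = 20*log10(25368) = 88.09

88.09 dB


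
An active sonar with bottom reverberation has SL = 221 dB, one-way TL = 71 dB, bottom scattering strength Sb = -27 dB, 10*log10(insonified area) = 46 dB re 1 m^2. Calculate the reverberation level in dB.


RL = SL - 2*TL + Sb + 10*log10(A) = 221 - 2*71 + (-27) + 46 = 98

98 dB


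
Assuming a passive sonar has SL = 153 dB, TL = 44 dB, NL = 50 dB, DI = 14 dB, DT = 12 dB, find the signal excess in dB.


SE = SL - TL - NL + DI - DT = 153 - 44 - 50 + 14 - 12 = 61

61 dB


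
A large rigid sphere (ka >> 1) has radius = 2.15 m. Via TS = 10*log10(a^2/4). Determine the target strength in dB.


0.63 dB


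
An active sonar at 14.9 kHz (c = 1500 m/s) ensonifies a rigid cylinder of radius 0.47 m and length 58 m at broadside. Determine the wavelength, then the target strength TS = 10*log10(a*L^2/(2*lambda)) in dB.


Step 1: lambda = c/f = 1500/14900 = 0.10067 m
Step 2: TS = 10*log10(a*L^2/(2*lambda)) = 10*log10(0.47*58^2/(2*0.10067)) = 38.95

38.95 dB


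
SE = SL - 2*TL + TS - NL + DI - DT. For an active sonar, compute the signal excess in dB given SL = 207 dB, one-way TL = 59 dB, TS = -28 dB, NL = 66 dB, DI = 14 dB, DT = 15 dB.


SE = SL - 2*TL + TS - NL + DI - DT = 207 - 2*59 + (-28) - 66 + 14 - 15 = -6

-6 dB


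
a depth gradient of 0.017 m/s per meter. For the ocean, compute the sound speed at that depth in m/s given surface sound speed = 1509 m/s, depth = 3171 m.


c = 1509 + 0.017 * 3171 = 1562.907

1562.907 m/s


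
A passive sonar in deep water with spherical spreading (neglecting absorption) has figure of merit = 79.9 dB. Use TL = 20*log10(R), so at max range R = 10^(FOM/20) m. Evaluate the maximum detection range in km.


At max range FOM = TL, so 20*log10(R) = 79.9
R = 10^(79.9/20) = 9885.53 m = 9.89 km

9.89 km


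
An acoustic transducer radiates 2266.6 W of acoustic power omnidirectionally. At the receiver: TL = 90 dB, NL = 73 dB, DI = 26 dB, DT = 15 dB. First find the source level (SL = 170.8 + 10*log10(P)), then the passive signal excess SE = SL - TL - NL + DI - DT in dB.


Step 1: SL = 170.8 + 10*log10(2266.6) = 204.35 dB
Step 2: SE = SL - TL - NL + DI - DT = 204.35 - 90 - 73 + 26 - 15 = 52.35

52.35 dB


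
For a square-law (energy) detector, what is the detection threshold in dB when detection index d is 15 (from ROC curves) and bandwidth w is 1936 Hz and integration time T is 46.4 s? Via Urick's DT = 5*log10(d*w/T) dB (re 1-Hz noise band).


DT = 5*log10(d*w/T) = 5*log10(15 * 1936 / 46.4) = 5*log10(625.86) = 13.98

13.98 dB


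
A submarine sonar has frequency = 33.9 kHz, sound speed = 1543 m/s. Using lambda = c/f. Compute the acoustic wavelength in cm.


lambda = c/f = 1543 / 33900 = 0.0455 m = 4.55 cm

4.55 cm


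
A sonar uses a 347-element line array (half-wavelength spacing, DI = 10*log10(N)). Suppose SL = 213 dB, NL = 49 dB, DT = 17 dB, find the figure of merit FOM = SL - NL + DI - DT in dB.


Step 1: DI = 10*log10(347) = 25.4 dB
Step 2: FOM = SL - NL + DI - DT = 213 - 49 + 25.4 - 17 = 172.4

172.4 dB


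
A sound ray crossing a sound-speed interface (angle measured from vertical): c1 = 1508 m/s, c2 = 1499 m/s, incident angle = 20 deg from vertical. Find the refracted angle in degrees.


sin(theta2) = (c2/c1)*sin(theta1) = (1499/1508)*sin(20 deg) = 0.33998
theta2 = arcsin(0.33998) = 19.88

19.88 deg


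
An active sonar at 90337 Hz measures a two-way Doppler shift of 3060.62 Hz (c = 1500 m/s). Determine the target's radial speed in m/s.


From fd = 2*f*v/c, v = c*fd/(2*f) = 1500 * 3060.62 / (2*90337) = 25.41

25.41 m/s


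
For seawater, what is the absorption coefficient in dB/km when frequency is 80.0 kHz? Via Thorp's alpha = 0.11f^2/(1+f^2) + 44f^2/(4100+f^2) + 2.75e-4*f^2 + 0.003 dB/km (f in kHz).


f^2 = 6400.0
alpha = 0.11*6400.0/(1+6400.0) + 44*6400.0/(4100+6400.0) + 2.75e-4*6400.0 + 0.003 = 28.692

28.692 dB/km


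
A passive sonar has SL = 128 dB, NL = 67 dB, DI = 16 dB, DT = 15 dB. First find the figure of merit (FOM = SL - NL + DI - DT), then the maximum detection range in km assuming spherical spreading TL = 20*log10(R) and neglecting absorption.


Step 1: FOM = SL - NL + DI - DT = 128 - 67 + 16 - 15 = 62 dB
Step 2: at max range FOM = TL = 20*log10(R), so R = 10^(62/20) = 1258.93 m = 1.26 km

1.26 km


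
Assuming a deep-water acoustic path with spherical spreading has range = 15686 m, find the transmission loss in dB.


83.91 dB


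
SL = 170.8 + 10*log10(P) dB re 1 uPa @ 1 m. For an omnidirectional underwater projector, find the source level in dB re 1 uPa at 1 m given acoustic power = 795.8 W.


199.81 dB


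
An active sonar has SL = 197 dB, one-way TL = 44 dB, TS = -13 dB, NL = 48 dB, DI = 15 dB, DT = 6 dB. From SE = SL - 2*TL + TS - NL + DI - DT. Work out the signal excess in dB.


57 dB


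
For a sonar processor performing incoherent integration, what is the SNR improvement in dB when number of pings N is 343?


Gain = 5*log10(343) = 12.68

12.68 dB


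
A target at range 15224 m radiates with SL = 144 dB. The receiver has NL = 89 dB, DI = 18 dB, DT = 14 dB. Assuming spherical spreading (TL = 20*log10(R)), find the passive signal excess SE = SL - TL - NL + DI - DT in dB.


Step 1: TL = 20*log10(15224) = 83.65 dB
Step 2: SE = 144 - 83.65 - 89 + 18 - 14 = -24.65

-24.65 dB


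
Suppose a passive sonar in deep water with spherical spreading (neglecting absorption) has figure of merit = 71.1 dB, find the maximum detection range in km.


At max range FOM = TL, so 20*log10(R) = 71.1
R = 10^(71.1/20) = 3589.22 m = 3.59 km

3.59 km


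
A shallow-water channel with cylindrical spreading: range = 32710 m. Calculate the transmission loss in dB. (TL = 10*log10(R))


TL = 10*log10(32710) = 45.15

45.15 dB


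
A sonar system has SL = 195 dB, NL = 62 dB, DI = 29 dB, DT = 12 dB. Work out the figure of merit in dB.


FOM = SL - NL + DI - DT = 195 - 62 + 29 - 12 = 150

150 dB


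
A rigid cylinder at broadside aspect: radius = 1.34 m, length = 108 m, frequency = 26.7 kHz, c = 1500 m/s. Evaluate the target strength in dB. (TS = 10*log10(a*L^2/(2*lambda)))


lambda = 1500/26700 = 0.05618 m
TS = 10*log10(1.34*108^2/(2*0.05618)) = 51.43

51.43 dB


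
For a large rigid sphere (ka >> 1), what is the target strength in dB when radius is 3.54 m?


4.96 dB


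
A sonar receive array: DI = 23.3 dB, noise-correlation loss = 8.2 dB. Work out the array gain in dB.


15.1 dB


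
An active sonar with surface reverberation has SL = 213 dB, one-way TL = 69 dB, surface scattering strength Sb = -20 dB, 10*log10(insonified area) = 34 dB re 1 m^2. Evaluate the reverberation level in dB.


RL = SL - 2*TL + Sb + 10*log10(A) = 213 - 2*69 + (-20) + 34 = 89

89 dB


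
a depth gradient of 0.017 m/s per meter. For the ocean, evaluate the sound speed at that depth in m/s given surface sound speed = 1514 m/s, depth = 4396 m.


1588.732 m/s


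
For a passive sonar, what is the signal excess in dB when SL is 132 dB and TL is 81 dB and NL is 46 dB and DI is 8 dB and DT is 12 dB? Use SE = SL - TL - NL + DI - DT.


1 dB


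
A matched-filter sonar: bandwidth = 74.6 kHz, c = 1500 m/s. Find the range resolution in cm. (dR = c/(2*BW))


1.01 cm


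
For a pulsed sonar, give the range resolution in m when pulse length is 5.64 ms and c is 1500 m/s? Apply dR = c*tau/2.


4.23 m


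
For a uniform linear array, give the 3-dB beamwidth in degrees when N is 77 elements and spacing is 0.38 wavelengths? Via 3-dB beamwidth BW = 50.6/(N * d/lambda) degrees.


1.73 deg


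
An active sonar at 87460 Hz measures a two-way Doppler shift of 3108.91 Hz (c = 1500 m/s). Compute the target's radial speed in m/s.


From fd = 2*f*v/c, v = c*fd/(2*f) = 1500 * 3108.91 / (2*87460) = 26.66

26.66 m/s


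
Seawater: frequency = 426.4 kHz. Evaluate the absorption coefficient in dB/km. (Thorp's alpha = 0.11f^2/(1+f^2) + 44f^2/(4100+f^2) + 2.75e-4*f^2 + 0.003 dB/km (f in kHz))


f^2 = 181816.96
alpha = 0.11*181816.96/(1+181816.96) + 44*181816.96/(4100+181816.96) + 2.75e-4*181816.96 + 0.003 = 93.142

93.142 dB/km


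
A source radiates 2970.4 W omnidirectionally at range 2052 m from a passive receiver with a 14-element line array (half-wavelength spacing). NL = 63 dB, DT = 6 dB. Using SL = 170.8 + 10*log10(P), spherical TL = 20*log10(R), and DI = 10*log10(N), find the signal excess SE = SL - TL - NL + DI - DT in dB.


81.75 dB


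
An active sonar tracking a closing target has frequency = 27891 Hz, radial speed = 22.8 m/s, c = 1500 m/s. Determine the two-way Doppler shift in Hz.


fd = 2*f*v/c = 2 * 27891 * 22.8 / 1500 = 847.89

847.89 Hz


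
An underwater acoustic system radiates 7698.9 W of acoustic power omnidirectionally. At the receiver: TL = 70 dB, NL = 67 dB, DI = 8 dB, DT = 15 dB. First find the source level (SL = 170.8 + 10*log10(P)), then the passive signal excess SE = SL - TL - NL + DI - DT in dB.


Step 1: SL = 170.8 + 10*log10(7698.9) = 209.66 dB
Step 2: SE = SL - TL - NL + DI - DT = 209.66 - 70 - 67 + 8 - 15 = 65.66

65.66 dB


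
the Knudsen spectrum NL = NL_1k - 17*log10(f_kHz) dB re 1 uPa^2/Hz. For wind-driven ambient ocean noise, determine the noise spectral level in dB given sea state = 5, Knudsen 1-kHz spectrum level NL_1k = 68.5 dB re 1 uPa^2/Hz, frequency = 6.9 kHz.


NL = NL_1k - 17*log10(f_kHz) = 68.5 - 17*log10(6.9) = 68.5 - (14.26) = 54.24

54.24 dB


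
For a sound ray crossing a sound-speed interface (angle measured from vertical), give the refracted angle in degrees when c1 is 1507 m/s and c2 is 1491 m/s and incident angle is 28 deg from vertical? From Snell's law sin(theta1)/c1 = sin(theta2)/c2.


sin(theta2) = (c2/c1)*sin(theta1) = (1491/1507)*sin(28 deg) = 0.46449
theta2 = arcsin(0.46449) = 27.68

27.68 deg


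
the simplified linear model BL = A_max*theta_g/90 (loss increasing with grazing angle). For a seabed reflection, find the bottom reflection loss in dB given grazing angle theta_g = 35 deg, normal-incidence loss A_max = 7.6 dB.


2.96 dB


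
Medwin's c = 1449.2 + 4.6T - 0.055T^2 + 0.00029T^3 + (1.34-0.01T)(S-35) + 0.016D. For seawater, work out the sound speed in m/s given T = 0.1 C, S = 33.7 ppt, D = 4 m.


1447.98 m/s


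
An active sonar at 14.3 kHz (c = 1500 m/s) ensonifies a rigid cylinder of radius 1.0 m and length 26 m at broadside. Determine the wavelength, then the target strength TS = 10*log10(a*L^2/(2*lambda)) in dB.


Step 1: lambda = c/f = 1500/14300 = 0.1049 m
Step 2: TS = 10*log10(a*L^2/(2*lambda)) = 10*log10(1.0*26^2/(2*0.1049)) = 35.08

35.08 dB


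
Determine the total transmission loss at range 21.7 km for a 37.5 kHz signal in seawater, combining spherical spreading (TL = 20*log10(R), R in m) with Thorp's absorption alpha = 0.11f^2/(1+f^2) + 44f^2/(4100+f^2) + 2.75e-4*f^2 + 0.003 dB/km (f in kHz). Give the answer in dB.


341.42 dB


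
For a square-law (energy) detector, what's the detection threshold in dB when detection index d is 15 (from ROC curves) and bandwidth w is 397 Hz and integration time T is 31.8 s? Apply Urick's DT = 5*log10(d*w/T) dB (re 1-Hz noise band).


11.36 dB


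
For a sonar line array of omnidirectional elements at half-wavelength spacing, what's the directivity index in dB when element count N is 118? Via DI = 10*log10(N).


DI = 10*log10(118) = 20.72

20.72 dB


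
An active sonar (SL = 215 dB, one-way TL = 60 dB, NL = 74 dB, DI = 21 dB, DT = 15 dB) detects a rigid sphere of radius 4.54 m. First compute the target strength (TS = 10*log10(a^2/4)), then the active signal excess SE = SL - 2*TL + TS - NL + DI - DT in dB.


Step 1: TS = 10*log10(4.54^2/4) = 7.12 dB
Step 2: SE = SL - 2*TL + TS - NL + DI - DT = 215 - 2*60 + (7.12) - 74 + 21 - 15 = 34.12

34.12 dB


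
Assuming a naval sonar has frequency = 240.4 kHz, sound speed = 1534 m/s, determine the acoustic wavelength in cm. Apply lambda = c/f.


0.64 cm


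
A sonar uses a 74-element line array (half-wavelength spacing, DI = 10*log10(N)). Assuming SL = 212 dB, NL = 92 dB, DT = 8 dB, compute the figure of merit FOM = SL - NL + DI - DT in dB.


Step 1: DI = 10*log10(74) = 18.69 dB
Step 2: FOM = SL - NL + DI - DT = 212 - 92 + 18.69 - 8 = 130.69

130.69 dB


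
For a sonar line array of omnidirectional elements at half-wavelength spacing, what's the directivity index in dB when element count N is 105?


DI = 10*log10(105) = 20.21

20.21 dB


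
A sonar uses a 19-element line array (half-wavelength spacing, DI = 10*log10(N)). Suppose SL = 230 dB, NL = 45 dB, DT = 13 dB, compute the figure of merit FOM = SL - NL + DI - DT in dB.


184.79 dB


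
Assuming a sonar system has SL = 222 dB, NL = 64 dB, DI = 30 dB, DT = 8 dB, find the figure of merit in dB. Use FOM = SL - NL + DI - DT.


180 dB


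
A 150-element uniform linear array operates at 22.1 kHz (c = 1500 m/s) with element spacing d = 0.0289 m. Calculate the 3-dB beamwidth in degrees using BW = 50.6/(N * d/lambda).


0.79 deg


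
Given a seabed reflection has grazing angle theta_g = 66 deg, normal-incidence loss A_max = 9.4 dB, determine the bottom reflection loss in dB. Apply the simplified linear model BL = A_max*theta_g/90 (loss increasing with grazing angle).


BL = A_max * theta_g / 90 = 9.4 * 66 / 90 = 6.89

6.89 dB


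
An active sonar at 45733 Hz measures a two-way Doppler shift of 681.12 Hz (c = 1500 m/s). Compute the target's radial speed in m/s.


11.17 m/s


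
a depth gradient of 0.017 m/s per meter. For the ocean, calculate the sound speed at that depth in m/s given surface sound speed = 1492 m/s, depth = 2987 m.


c = 1492 + 0.017 * 2987 = 1542.779

1542.779 m/s


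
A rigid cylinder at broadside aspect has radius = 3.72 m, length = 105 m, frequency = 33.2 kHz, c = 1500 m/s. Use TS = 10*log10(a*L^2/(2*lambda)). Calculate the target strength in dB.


56.57 dB


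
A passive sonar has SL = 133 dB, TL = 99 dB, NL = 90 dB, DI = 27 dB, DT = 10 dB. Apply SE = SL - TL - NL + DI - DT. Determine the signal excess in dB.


SE = SL - TL - NL + DI - DT = 133 - 99 - 90 + 27 - 10 = -39

-39 dB


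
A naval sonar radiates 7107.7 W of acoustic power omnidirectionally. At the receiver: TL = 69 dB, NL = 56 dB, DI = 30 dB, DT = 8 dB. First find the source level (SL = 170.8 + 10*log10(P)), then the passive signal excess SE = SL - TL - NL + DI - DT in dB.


Step 1: SL = 170.8 + 10*log10(7107.7) = 209.32 dB
Step 2: SE = SL - TL - NL + DI - DT = 209.32 - 69 - 56 + 30 - 8 = 106.32

106.32 dB


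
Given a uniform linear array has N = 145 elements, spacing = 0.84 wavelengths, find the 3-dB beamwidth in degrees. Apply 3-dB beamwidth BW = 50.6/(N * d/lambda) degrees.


0.42 deg


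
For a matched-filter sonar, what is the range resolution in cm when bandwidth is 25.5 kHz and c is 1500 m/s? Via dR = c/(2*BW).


2.94 cm


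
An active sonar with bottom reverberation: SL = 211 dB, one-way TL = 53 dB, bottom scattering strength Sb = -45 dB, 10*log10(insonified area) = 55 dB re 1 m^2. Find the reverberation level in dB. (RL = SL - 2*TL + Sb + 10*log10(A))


115 dB


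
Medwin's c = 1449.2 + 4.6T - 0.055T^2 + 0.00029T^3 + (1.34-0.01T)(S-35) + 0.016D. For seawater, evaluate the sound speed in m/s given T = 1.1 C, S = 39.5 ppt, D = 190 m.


1463.21 m/s


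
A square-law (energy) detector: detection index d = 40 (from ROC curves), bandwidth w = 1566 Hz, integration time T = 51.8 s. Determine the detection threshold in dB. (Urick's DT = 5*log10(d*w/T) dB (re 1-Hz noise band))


DT = 5*log10(d*w/T) = 5*log10(40 * 1566 / 51.8) = 5*log10(1209.27) = 15.41

15.41 dB


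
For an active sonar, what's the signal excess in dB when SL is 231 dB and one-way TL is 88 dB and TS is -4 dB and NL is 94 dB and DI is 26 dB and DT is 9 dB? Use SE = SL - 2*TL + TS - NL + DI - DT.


SE = SL - 2*TL + TS - NL + DI - DT = 231 - 2*88 + (-4) - 94 + 26 - 9 = -26

-26 dB


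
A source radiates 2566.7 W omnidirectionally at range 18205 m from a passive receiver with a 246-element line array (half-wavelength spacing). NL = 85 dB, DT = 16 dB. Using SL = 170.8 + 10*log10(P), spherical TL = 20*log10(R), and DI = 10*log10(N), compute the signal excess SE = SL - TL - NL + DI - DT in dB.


Step 1: SL = 170.8 + 10*log10(2566.7) = 204.89 dB
Step 2: TL = 20*log10(18205) = 85.2 dB
Step 3: DI = 10*log10(246) = 23.91 dB
Step 4: SE = SL - TL - NL + DI - DT = 204.89 - 85.2 - 85 + 23.91 - 16 = 42.6

42.6 dB


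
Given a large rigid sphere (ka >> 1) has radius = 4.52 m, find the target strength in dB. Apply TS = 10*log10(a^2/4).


TS = 10*log10(4.52^2 / 4) = 10*log10(5.1076) = 7.08

7.08 dB


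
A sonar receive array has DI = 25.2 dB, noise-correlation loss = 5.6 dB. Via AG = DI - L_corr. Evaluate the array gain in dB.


AG = DI - L_corr = 25.2 - 5.6 = 19.6

19.6 dB


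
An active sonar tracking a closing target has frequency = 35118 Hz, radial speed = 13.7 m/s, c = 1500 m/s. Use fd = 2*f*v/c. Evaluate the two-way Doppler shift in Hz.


fd = 2*f*v/c = 2 * 35118 * 13.7 / 1500 = 641.49

641.49 Hz


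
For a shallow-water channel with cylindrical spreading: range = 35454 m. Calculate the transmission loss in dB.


TL = 10*log10(35454) = 45.5

45.5 dB


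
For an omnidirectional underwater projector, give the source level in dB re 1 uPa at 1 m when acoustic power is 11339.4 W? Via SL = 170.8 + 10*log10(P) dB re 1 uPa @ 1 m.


211.35 dB


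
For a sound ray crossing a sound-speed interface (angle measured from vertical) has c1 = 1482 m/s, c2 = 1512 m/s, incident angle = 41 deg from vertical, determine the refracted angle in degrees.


sin(theta2) = (c2/c1)*sin(theta1) = (1512/1482)*sin(41 deg) = 0.66934
theta2 = arcsin(0.66934) = 42.02

42.02 deg


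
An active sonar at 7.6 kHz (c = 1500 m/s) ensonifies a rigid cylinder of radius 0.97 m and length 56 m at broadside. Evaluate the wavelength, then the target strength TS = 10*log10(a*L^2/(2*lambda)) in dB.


Step 1: lambda = c/f = 1500/7600 = 0.19737 m
Step 2: TS = 10*log10(a*L^2/(2*lambda)) = 10*log10(0.97*56^2/(2*0.19737)) = 38.87

38.87 dB


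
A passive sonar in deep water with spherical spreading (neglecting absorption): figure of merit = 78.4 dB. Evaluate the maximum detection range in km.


8.32 km


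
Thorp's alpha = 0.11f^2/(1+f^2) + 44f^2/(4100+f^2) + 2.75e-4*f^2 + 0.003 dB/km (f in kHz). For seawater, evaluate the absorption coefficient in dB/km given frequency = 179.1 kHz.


47.947 dB/km


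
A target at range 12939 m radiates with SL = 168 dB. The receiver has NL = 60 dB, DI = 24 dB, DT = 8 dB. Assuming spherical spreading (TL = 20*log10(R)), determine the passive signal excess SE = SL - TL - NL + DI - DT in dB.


Step 1: TL = 20*log10(12939) = 82.24 dB
Step 2: SE = 168 - 82.24 - 60 + 24 - 8 = 41.76

41.76 dB


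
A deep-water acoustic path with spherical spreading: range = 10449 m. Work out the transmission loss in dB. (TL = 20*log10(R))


80.38 dB


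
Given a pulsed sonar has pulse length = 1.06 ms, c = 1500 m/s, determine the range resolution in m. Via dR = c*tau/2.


dR = c*tau/2 = 1500 * 1.06e-3 / 2 = 0.795

0.795 m


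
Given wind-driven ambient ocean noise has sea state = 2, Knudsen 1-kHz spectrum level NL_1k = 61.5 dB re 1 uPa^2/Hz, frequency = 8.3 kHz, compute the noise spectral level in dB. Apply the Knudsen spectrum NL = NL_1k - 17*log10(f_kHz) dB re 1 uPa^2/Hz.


NL = NL_1k - 17*log10(f_kHz) = 61.5 - 17*log10(8.3) = 61.5 - (15.62) = 45.88

45.88 dB


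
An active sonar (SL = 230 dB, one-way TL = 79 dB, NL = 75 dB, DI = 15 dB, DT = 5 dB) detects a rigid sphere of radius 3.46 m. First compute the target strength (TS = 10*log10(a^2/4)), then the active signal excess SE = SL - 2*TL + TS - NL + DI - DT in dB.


Step 1: TS = 10*log10(3.46^2/4) = 4.76 dB
Step 2: SE = SL - 2*TL + TS - NL + DI - DT = 230 - 2*79 + (4.76) - 75 + 15 - 5 = 11.76

11.76 dB


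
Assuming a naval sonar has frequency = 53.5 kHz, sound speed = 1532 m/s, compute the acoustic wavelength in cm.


2.86 cm


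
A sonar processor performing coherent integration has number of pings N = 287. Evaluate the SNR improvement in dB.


Gain = 10*log10(287) = 24.58

24.58 dB


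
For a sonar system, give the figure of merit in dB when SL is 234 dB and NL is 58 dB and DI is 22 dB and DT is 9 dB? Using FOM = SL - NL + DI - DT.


FOM = SL - NL + DI - DT = 234 - 58 + 22 - 9 = 189

189 dB


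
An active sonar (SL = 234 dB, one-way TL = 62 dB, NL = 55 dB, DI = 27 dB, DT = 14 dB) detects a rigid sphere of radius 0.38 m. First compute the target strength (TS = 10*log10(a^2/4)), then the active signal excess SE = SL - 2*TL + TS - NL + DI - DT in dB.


Step 1: TS = 10*log10(0.38^2/4) = -14.42 dB
Step 2: SE = SL - 2*TL + TS - NL + DI - DT = 234 - 2*62 + (-14.42) - 55 + 27 - 14 = 53.58

53.58 dB


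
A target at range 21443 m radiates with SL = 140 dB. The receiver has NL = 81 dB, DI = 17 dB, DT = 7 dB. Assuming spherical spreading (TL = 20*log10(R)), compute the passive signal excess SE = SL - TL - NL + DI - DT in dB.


-17.63 dB


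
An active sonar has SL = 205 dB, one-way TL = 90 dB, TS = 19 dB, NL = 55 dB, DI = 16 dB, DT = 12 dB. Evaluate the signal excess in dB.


-7 dB


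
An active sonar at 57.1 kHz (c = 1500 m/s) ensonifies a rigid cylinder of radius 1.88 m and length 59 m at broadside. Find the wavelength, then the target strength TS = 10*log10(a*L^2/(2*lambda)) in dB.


Step 1: lambda = c/f = 1500/57100 = 0.02627 m
Step 2: TS = 10*log10(a*L^2/(2*lambda)) = 10*log10(1.88*59^2/(2*0.02627)) = 50.95

50.95 dB


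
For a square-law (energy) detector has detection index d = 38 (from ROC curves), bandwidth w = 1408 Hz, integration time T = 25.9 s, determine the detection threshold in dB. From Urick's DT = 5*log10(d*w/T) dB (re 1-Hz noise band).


DT = 5*log10(d*w/T) = 5*log10(38 * 1408 / 25.9) = 5*log10(2065.79) = 16.58

16.58 dB


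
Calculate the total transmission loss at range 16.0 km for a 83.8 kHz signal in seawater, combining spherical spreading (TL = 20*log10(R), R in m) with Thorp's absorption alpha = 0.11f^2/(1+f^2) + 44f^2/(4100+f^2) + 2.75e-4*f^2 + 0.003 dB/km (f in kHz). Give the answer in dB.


Step 1 (Thorp): alpha = 0.11*7022.44/(1+7022.44) + 44*7022.44/(4100+7022.44) + 2.75e-4*7022.44 + 0.003 = 29.8247 dB/km
Step 2: TL_spread = 20*log10(16000) = 84.08 dB
Step 3: TL_abs = alpha*R = 29.8247 * 16.0 = 477.2 dB
Step 4: TL_total = 84.08 + 477.2 = 561.28

561.28 dB


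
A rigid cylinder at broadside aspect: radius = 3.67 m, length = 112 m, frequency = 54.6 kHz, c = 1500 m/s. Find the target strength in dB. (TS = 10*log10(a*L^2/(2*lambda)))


lambda = 1500/54600 = 0.02747 m
TS = 10*log10(3.67*112^2/(2*0.02747)) = 59.23

59.23 dB


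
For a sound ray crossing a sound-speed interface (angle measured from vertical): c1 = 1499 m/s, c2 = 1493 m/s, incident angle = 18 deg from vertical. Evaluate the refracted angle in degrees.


sin(theta2) = (c2/c1)*sin(theta1) = (1493/1499)*sin(18 deg) = 0.30778
theta2 = arcsin(0.30778) = 17.93

17.93 deg


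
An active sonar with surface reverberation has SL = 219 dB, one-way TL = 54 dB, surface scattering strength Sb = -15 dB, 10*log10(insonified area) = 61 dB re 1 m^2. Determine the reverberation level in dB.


157 dB


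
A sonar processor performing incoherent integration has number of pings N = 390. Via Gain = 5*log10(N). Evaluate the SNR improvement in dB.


12.96 dB


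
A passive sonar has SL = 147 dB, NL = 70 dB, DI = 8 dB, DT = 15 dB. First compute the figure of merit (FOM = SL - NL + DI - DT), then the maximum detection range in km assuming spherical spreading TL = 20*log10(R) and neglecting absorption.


Step 1: FOM = SL - NL + DI - DT = 147 - 70 + 8 - 15 = 70 dB
Step 2: at max range FOM = TL = 20*log10(R), so R = 10^(70/20) = 3162.28 m = 3.16 km

3.16 km


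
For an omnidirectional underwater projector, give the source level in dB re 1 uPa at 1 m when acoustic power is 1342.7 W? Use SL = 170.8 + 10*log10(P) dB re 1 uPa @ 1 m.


SL = 170.8 + 10*log10(1342.7) = 170.8 + 31.28 = 202.08

202.08 dB


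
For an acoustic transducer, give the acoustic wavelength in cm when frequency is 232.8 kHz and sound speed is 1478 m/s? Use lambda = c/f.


lambda = c/f = 1478 / 232800 = 0.0063 m = 0.63 cm

0.63 cm


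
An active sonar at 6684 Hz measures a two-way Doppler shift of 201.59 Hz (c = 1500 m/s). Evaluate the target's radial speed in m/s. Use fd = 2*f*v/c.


22.62 m/s


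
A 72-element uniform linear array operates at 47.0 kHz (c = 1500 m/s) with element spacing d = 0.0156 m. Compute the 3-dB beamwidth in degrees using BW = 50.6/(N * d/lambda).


Step 1: lambda = 1500/47000 = 0.03191 m
Step 2: d/lambda = 0.0156/0.03191 = 0.4889
Step 3: BW = 50.6/(N * d/lambda) = 50.6/(72 * 0.4889) = 1.44

1.44 deg


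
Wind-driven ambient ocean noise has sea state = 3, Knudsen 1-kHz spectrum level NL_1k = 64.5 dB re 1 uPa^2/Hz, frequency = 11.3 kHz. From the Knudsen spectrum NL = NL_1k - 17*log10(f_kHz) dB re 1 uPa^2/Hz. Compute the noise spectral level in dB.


NL = NL_1k - 17*log10(f_kHz) = 64.5 - 17*log10(11.3) = 64.5 - (17.9) = 46.6

46.6 dB


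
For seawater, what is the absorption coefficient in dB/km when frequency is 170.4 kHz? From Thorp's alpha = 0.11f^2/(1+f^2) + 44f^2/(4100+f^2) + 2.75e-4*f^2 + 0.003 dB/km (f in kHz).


46.654 dB/km


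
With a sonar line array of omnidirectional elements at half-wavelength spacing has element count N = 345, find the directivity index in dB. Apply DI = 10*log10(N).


DI = 10*log10(345) = 25.38

25.38 dB


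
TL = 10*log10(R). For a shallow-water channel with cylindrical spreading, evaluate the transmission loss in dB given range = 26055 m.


TL = 10*log10(26055) = 44.16

44.16 dB


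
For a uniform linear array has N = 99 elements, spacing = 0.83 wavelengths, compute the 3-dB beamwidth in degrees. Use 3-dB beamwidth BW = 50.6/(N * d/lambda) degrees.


BW = 50.6 / (99 * 0.83) = 50.6 / 82.17 = 0.62

0.62 deg


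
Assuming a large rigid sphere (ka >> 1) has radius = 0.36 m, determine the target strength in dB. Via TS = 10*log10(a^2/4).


TS = 10*log10(0.36^2 / 4) = 10*log10(0.0324) = -14.89

-14.89 dB


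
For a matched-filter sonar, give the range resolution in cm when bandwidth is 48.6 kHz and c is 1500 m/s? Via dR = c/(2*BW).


dR = c/(2*BW) = 1500 / (2 * 48.6e3) = 0.0154 m = 1.54 cm

1.54 cm


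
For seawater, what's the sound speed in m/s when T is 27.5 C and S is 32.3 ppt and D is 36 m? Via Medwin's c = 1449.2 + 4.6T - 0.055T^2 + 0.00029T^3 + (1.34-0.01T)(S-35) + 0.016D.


c = 1449.2 + 4.6*27.5 - 0.055*27.5^2 + 0.00029*27.5^3 + (1.34 - 0.01*27.5)*(32.3 - 35) + 0.016*36 = 1537.84

1537.84 m/s


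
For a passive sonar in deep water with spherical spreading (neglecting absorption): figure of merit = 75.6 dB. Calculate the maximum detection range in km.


At max range FOM = TL, so 20*log10(R) = 75.6
R = 10^(75.6/20) = 6025.6 m = 6.03 km

6.03 km


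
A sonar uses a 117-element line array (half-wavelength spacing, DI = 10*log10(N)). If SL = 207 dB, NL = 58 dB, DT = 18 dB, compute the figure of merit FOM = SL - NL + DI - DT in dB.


151.68 dB


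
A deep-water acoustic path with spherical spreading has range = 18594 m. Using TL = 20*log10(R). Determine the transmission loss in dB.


TL = 20*log10(18594) = 85.39

85.39 dB


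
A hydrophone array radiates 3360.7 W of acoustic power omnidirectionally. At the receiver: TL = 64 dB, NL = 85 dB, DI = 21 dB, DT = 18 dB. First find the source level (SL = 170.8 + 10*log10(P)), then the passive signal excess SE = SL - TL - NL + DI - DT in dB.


Step 1: SL = 170.8 + 10*log10(3360.7) = 206.06 dB
Step 2: SE = SL - TL - NL + DI - DT = 206.06 - 64 - 85 + 21 - 18 = 60.06

60.06 dB


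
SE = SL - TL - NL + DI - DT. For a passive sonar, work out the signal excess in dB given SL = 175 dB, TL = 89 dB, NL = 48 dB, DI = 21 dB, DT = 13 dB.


SE = SL - TL - NL + DI - DT = 175 - 89 - 48 + 21 - 13 = 46

46 dB


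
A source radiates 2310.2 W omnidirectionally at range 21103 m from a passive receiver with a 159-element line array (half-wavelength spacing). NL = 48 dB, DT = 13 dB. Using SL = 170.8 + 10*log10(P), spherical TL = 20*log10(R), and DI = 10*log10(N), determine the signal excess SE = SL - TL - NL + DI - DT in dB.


Step 1: SL = 170.8 + 10*log10(2310.2) = 204.44 dB
Step 2: TL = 20*log10(21103) = 86.49 dB
Step 3: DI = 10*log10(159) = 22.01 dB
Step 4: SE = SL - TL - NL + DI - DT = 204.44 - 86.49 - 48 + 22.01 - 13 = 78.96

78.96 dB


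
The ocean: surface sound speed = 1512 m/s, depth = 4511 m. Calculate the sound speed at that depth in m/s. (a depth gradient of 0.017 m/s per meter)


c = 1512 + 0.017 * 4511 = 1588.687

1588.687 m/s


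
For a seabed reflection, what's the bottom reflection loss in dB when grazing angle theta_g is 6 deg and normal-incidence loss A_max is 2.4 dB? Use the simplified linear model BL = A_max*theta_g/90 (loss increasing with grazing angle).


BL = A_max * theta_g / 90 = 2.4 * 6 / 90 = 0.16

0.16 dB


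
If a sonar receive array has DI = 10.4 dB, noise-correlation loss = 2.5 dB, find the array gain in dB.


AG = DI - L_corr = 10.4 - 2.5 = 7.9

7.9 dB


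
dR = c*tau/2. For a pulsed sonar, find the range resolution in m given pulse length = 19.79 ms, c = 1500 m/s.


dR = c*tau/2 = 1500 * 19.79e-3 / 2 = 14.8425

14.8425 m


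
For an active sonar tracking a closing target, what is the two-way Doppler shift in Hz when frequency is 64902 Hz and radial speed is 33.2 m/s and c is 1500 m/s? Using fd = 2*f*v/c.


2873.0 Hz


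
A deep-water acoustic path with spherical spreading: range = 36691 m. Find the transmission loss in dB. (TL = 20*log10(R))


TL = 20*log10(36691) = 91.29

91.29 dB


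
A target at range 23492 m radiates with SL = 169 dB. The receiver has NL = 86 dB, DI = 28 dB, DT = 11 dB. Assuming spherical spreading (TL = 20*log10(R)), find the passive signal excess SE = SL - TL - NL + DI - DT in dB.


12.58 dB


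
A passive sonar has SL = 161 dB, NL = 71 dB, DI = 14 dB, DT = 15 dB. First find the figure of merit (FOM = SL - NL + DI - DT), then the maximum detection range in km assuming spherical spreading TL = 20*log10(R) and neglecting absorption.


Step 1: FOM = SL - NL + DI - DT = 161 - 71 + 14 - 15 = 89 dB
Step 2: at max range FOM = TL = 20*log10(R), so R = 10^(89/20) = 28183.83 m = 28.18 km

28.18 km


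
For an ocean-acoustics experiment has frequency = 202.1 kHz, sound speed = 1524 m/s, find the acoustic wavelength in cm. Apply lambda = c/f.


0.75 cm


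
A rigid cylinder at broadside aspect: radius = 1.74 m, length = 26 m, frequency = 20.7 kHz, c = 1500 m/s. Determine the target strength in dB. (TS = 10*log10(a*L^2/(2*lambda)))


39.09 dB


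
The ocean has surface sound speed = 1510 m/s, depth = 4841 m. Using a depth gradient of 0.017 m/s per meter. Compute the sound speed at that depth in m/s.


c = 1510 + 0.017 * 4841 = 1592.297

1592.297 m/s


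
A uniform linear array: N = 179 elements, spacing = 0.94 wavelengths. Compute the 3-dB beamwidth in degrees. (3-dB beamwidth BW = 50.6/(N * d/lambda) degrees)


BW = 50.6 / (179 * 0.94) = 50.6 / 168.26 = 0.3

0.3 deg


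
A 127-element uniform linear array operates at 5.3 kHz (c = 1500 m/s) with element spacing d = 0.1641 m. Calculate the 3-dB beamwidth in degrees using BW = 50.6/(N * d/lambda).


Step 1: lambda = 1500/5300 = 0.28302 m
Step 2: d/lambda = 0.1641/0.28302 = 0.5798
Step 3: BW = 50.6/(N * d/lambda) = 50.6/(127 * 0.5798) = 0.69

0.69 deg


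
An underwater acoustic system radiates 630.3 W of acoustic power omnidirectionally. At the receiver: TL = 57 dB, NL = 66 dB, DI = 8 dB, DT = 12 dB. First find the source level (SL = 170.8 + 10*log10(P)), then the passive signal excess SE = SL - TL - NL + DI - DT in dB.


Step 1: SL = 170.8 + 10*log10(630.3) = 198.8 dB
Step 2: SE = SL - TL - NL + DI - DT = 198.8 - 57 - 66 + 8 - 12 = 71.8

71.8 dB


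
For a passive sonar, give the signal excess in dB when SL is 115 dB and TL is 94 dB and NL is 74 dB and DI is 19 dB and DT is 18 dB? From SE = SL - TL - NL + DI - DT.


-52 dB


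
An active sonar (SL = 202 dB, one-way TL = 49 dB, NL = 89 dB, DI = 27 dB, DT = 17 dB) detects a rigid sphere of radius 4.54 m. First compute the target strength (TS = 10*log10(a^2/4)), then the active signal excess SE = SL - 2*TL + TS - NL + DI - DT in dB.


Step 1: TS = 10*log10(4.54^2/4) = 7.12 dB
Step 2: SE = SL - 2*TL + TS - NL + DI - DT = 202 - 2*49 + (7.12) - 89 + 27 - 17 = 32.12

32.12 dB


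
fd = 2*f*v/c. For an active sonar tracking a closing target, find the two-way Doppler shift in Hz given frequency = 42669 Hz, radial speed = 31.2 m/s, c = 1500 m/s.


fd = 2*f*v/c = 2 * 42669 * 31.2 / 1500 = 1775.03

1775.03 Hz


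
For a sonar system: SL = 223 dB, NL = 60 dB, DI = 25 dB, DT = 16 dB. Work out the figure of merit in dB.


FOM = SL - NL + DI - DT = 223 - 60 + 25 - 16 = 172

172 dB


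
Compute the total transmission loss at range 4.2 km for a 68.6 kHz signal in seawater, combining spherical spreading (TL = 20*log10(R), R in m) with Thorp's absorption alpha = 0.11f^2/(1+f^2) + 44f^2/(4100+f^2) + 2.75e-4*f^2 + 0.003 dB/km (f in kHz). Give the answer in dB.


177.13 dB


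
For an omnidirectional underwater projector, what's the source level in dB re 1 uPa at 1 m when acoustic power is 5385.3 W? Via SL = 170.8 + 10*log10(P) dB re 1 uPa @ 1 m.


SL = 170.8 + 10*log10(5385.3) = 170.8 + 37.31 = 208.11

208.11 dB


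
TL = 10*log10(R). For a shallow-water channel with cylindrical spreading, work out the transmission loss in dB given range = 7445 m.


TL = 10*log10(7445) = 38.72

38.72 dB


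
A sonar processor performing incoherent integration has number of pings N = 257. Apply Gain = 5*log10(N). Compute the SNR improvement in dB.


Gain = 5*log10(257) = 12.05

12.05 dB


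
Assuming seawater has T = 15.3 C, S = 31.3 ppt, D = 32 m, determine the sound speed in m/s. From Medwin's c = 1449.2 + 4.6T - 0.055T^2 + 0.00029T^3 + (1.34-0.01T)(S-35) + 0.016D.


1503.86 m/s
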